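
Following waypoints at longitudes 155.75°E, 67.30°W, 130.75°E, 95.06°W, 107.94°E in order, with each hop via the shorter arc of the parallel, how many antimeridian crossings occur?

Leg 1: +155.75° → -67.30°, shortest Δλ = 136.95° (east) — crosses 180°.
Leg 2: -67.30° → +130.75°, shortest Δλ = -161.95° (west) — crosses 180°.
Leg 3: +130.75° → -95.06°, shortest Δλ = 134.19° (east) — crosses 180°.
Leg 4: -95.06° → +107.94°, shortest Δλ = -157.0° (west) — crosses 180°.
Total crossings: 4.

4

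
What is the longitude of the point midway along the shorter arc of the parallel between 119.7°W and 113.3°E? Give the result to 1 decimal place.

176.8°E

Signed shortest Δλ from -119.7° to +113.3° is -127.0°.
Midpoint longitude = -119.7° + (-127.0°)/2 = -119.7° − 63.5° = -183.2°.
Normalise into (−180°, 180°]: +176.8°.
(The naïve average (-119.7 + +113.3)/2 = -3.2° is on the wrong side of the globe.)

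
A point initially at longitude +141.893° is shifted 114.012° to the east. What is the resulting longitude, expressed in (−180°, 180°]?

-104.095°

Start at +141.893°; shift +114.012° → +255.905°.
+255.905° lies outside (−180°, 180°]; subtract 360° → -104.095°.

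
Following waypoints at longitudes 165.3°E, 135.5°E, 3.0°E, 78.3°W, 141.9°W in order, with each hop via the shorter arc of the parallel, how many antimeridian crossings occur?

0

Leg 1: +165.3° → +135.5°, shortest Δλ = -29.8° (west) — does not cross 180°.
Leg 2: +135.5° → +3.0°, shortest Δλ = -132.5° (west) — does not cross 180°.
Leg 3: +3.0° → -78.3°, shortest Δλ = -81.3° (west) — does not cross 180°.
Leg 4: -78.3° → -141.9°, shortest Δλ = -63.6° (west) — does not cross 180°.
Total crossings: 0.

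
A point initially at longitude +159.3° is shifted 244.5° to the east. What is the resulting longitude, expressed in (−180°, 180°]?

Start at +159.3°; shift +244.5° → +403.8°.
+403.8° lies outside (−180°, 180°]; subtract 360° → +43.8°.

+43.8°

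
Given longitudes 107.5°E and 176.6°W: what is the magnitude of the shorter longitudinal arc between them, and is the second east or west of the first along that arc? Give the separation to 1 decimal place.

Raw difference: -176.6 − 107.5 = -284.1°.
Normalise into (−180°, 180°]: -284.1° + 360° = 75.9°.
Positive ⇒ the second point lies to the east; separation 75.9°.

75.9° east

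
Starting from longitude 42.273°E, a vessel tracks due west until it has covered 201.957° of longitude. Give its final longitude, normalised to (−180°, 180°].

159.684°W

Start at +42.273°; shift −201.957° → -159.684°.
-159.684° already lies in (−180°, 180°].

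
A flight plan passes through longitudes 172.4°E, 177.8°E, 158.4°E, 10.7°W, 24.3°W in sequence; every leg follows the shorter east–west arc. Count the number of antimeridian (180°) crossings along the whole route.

Leg 1: +172.4° → +177.8°, shortest Δλ = 5.4° (east) — does not cross 180°.
Leg 2: +177.8° → +158.4°, shortest Δλ = -19.4° (west) — does not cross 180°.
Leg 3: +158.4° → -10.7°, shortest Δλ = -169.1° (west) — does not cross 180°.
Leg 4: -10.7° → -24.3°, shortest Δλ = -13.6° (west) — does not cross 180°.
Total crossings: 0.

0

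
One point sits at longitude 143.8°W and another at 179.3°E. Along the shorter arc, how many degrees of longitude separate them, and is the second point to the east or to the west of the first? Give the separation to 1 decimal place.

Raw difference: 179.3 − -143.8 = 323.1°.
Normalise into (−180°, 180°]: 323.1° − 360° = -36.9°.
Negative ⇒ the second point lies to the west; separation 36.9°.

36.9° west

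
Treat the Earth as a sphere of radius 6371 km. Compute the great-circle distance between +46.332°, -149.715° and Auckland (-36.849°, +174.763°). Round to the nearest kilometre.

Δλ = 174.763 − -149.715 = 324.478°; wrapped into (−180°, 180°]: -35.522°.
Δφ = -36.849 − 46.332 = -83.181°.
a = sin²(Δφ/2) + cos φ₁ · cos φ₂ · sin²(Δλ/2) = 0.492049.
c = 2·atan2(√a, √(1−a)) = 1.55489 rad → d = 6371·c ≈ 9906.22 km.

9906 km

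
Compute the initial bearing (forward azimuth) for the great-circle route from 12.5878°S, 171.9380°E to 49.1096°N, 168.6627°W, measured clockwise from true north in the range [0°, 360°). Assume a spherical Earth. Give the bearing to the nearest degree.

Δλ = -168.6627 − 171.9380 = -340.6007°; wrapped into (−180°, 180°]: 19.3993°.
θ = atan2( sin Δλ · cos φ₂ , cos φ₁ · sin φ₂ − sin φ₁ · cos φ₂ · cos Δλ )
  = atan2(0.21743, 0.87236) = 13.995° → normalised to [0°, 360°): 13.995°.

14°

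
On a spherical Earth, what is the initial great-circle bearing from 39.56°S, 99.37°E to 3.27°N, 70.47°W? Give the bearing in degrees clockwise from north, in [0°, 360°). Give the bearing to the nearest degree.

Δλ = -70.47 − 99.37 = -169.84°.
θ = atan2( sin Δλ · cos φ₂ , cos φ₁ · sin φ₂ − sin φ₁ · cos φ₂ · cos Δλ )
  = atan2(-0.17611, -0.58190) = -163.162° → normalised to [0°, 360°): 196.838°.

197°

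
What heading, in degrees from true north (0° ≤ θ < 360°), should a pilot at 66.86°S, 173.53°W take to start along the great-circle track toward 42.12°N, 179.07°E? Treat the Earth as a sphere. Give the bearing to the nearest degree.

354°

Δλ = 179.07 − -173.53 = 352.60°; wrapped into (−180°, 180°]: -7.40°.
θ = atan2( sin Δλ · cos φ₂ , cos φ₁ · sin φ₂ − sin φ₁ · cos φ₂ · cos Δλ )
  = atan2(-0.09553, 0.93995) = -5.803° → normalised to [0°, 360°): 354.197°.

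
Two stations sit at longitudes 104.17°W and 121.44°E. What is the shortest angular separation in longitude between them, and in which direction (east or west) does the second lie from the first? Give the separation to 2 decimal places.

134.39° west

Raw difference: 121.44 − -104.17 = 225.61°.
Normalise into (−180°, 180°]: 225.61° − 360° = -134.39°.
Negative ⇒ the second point lies to the west; separation 134.39°.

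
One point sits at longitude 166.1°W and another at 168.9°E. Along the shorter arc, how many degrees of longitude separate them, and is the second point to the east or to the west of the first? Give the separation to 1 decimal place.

25.0° west

Raw difference: 168.9 − -166.1 = 335.0°.
Normalise into (−180°, 180°]: 335.0° − 360° = -25.0°.
Negative ⇒ the second point lies to the west; separation 25.0°.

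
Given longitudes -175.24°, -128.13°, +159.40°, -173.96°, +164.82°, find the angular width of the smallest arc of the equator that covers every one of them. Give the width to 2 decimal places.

Sort the longitudes: -175.24°, -173.96°, -128.13°, +159.40°, +164.82°.
Eastward gaps between consecutive values (wrapping around): 1.28°, 45.83°, 287.53°, 5.42°, 19.94°.
Largest gap = 287.53° ⇒ minimal covering band is its complement: 360° − 287.53° = 72.47°.
Band runs from +159.40° eastward to -128.13°, crossing the antimeridian.

72.47°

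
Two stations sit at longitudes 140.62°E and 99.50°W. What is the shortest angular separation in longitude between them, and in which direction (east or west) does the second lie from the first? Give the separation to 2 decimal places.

119.88° east

Raw difference: -99.50 − 140.62 = -240.12°.
Normalise into (−180°, 180°]: -240.12° + 360° = 119.88°.
Positive ⇒ the second point lies to the east; separation 119.88°.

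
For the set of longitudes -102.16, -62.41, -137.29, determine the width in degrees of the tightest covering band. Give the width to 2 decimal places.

Sort the longitudes: -137.29°, -102.16°, -62.41°.
Eastward gaps between consecutive values (wrapping around): 35.13°, 39.75°, 285.12°.
Largest gap = 285.12° ⇒ minimal covering band is its complement: 360° − 285.12° = 74.88°.
Band runs from -137.29° eastward to -62.41°.

74.88°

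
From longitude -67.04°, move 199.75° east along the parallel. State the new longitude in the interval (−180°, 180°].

+132.71°

Start at -67.04°; shift +199.75° → +132.71°.
+132.71° already lies in (−180°, 180°].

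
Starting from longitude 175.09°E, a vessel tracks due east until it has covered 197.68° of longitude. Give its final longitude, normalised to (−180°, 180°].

Start at +175.09°; shift +197.68° → +372.77°.
+372.77° lies outside (−180°, 180°]; subtract 360° → +12.77°.

12.77°E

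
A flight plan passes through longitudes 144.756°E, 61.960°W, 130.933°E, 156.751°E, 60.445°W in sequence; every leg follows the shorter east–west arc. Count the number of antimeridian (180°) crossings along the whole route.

Leg 1: +144.756° → -61.960°, shortest Δλ = 153.284° (east) — crosses 180°.
Leg 2: -61.960° → +130.933°, shortest Δλ = -167.107° (west) — crosses 180°.
Leg 3: +130.933° → +156.751°, shortest Δλ = 25.818° (east) — does not cross 180°.
Leg 4: +156.751° → -60.445°, shortest Δλ = 142.804° (east) — crosses 180°.
Total crossings: 3.

3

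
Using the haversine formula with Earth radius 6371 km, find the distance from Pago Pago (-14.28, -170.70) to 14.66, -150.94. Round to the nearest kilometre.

Δλ = -150.94 − -170.70 = 19.76°.
Δφ = 14.66 − -14.28 = 28.94°.
a = sin²(Δφ/2) + cos φ₁ · cos φ₂ · sin²(Δλ/2) = 0.090039.
c = 2·atan2(√a, √(1−a)) = 0.60952 rad → d = 6371·c ≈ 3883.27 km.

3883 km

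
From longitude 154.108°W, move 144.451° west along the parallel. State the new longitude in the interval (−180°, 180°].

Start at -154.108°; shift −144.451° → -298.559°.
-298.559° lies outside (−180°, 180°]; add 360° → +61.441°.

61.441°E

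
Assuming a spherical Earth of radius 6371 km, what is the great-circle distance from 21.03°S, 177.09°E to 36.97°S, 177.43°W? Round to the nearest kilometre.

Δλ = -177.43 − 177.09 = -354.52°; wrapped into (−180°, 180°]: 5.48°.
Δφ = -36.97 − -21.03 = -15.94°.
a = sin²(Δφ/2) + cos φ₁ · cos φ₂ · sin²(Δλ/2) = 0.020929.
c = 2·atan2(√a, √(1−a)) = 0.29036 rad → d = 6371·c ≈ 1849.87 km.

1850 km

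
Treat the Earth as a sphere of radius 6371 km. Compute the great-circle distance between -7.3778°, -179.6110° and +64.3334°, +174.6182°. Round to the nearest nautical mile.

4313 nmi

Δλ = 174.6182 − -179.6110 = 354.2292°; wrapped into (−180°, 180°]: -5.7708°.
Δφ = 64.3334 − -7.3778 = 71.7112°.
a = sin²(Δφ/2) + cos φ₁ · cos φ₂ · sin²(Δλ/2) = 0.344185.
c = 2·atan2(√a, √(1−a)) = 1.25389 rad → d = 6371·c ≈ 7988.52 km ≈ 4313.46 nmi.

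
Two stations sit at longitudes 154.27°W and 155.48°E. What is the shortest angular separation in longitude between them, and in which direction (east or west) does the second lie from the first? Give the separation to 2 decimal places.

50.25° west

Raw difference: 155.48 − -154.27 = 309.75°.
Normalise into (−180°, 180°]: 309.75° − 360° = -50.25°.
Negative ⇒ the second point lies to the west; separation 50.25°.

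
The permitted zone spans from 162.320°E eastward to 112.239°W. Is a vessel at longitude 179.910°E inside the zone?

Yes

Band width going east from +162.320° to -112.239°: ((-112.239 − 162.320) mod 360) = 85.441°.
Offset of +179.910° east of the west edge: ((179.910 − 162.320) mod 360) = 17.590°.
17.590° ≤ 85.441° ⇒ inside.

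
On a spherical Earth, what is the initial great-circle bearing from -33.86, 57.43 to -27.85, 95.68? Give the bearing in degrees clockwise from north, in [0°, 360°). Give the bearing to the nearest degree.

Δλ = 95.68 − 57.43 = 38.25°.
θ = atan2( sin Δλ · cos φ₂ , cos φ₁ · sin φ₂ − sin φ₁ · cos φ₂ · cos Δλ )
  = atan2(0.54739, -0.00106) = 90.111° → normalised to [0°, 360°): 90.111°.

90°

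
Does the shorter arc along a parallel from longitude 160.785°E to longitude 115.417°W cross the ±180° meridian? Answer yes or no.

Naïve |-115.417 − 160.785| = 276.202° > 180°, so the shorter arc goes the other way round — across 180°.
Signed shortest Δλ = ((-115.417 − 160.785 + 180) mod 360) − 180 = 83.798°.
Going east by 83.798° from +160.785° passes through 180° before reaching -115.417°.

Yes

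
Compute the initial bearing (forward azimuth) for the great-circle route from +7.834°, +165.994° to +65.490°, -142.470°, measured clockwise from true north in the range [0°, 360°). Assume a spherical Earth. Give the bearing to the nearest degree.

Δλ = -142.470 − 165.994 = -308.464°; wrapped into (−180°, 180°]: 51.536°.
θ = atan2( sin Δλ · cos φ₂ , cos φ₁ · sin φ₂ − sin φ₁ · cos φ₂ · cos Δλ )
  = atan2(0.32483, 0.86622) = 20.556° → normalised to [0°, 360°): 20.556°.

21°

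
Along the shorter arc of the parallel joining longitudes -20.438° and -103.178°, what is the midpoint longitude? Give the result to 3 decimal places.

Signed shortest Δλ from -20.438° to -103.178° is -82.740°.
Midpoint longitude = -20.438° + (-82.740°)/2 = -20.438° − 41.370° = -61.808°.

-61.808°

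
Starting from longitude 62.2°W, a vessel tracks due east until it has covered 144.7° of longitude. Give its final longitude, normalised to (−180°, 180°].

82.5°E

Start at -62.2°; shift +144.7° → +82.5°.
+82.5° already lies in (−180°, 180°].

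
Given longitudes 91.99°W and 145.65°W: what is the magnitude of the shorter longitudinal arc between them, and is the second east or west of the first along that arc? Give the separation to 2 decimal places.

Raw difference: -145.65 − -91.99 = -53.66°.
Normalise into (−180°, 180°]: -53.66° stays -53.66°.
Negative ⇒ the second point lies to the west; separation 53.66°.

53.66° west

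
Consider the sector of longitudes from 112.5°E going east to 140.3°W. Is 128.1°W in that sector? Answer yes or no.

No

Band width going east from +112.5° to -140.3°: ((-140.3 − 112.5) mod 360) = 107.2°.
Offset of -128.1° east of the west edge: ((-128.1 − 112.5) mod 360) = 119.4°.
119.4° > 107.2° ⇒ outside.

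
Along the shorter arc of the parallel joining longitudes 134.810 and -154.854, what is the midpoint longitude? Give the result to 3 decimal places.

+169.978°

Signed shortest Δλ from +134.810° to -154.854° is +70.336°.
Midpoint longitude = +134.810° + (+70.336°)/2 = +134.810° + 35.168° = +169.978°.
(The naïve average (+134.810 + -154.854)/2 = -10.022° is on the wrong side of the globe.)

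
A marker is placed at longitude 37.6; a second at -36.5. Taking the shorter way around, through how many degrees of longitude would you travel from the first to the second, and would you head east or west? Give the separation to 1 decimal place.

Raw difference: -36.5 − 37.6 = -74.1°.
Normalise into (−180°, 180°]: -74.1° stays -74.1°.
Negative ⇒ the second point lies to the west; separation 74.1°.

74.1° west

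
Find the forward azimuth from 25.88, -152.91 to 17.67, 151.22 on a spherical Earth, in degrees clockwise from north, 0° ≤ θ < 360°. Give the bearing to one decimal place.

272.9°

Δλ = 151.22 − -152.91 = 304.13°; wrapped into (−180°, 180°]: -55.87°.
θ = atan2( sin Δλ · cos φ₂ , cos φ₁ · sin φ₂ − sin φ₁ · cos φ₂ · cos Δλ )
  = atan2(-0.78871, 0.03975) = -87.115° → normalised to [0°, 360°): 272.885°.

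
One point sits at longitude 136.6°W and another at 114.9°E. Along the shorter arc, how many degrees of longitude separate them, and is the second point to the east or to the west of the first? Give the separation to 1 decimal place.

Raw difference: 114.9 − -136.6 = 251.5°.
Normalise into (−180°, 180°]: 251.5° − 360° = -108.5°.
Negative ⇒ the second point lies to the west; separation 108.5°.

108.5° west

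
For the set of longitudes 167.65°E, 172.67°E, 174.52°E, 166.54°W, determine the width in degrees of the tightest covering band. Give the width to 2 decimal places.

Sort the longitudes: -166.54°, +167.65°, +172.67°, +174.52°.
Eastward gaps between consecutive values (wrapping around): 334.19°, 5.02°, 1.85°, 18.94°.
Largest gap = 334.19° ⇒ minimal covering band is its complement: 360° − 334.19° = 25.81°.
Band runs from +167.65° eastward to -166.54°, crossing the antimeridian.

25.81°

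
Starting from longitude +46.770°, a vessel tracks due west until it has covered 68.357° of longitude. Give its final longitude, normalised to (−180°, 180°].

-21.587°

Start at +46.770°; shift −68.357° → -21.587°.
-21.587° already lies in (−180°, 180°].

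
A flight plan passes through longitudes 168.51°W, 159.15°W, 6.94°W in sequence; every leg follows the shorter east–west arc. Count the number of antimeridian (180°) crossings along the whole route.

0

Leg 1: -168.51° → -159.15°, shortest Δλ = 9.36° (east) — does not cross 180°.
Leg 2: -159.15° → -6.94°, shortest Δλ = 152.21° (east) — does not cross 180°.
Total crossings: 0.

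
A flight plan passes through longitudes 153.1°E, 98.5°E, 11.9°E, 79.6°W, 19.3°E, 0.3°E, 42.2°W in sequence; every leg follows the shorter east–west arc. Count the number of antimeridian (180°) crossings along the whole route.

0

Leg 1: +153.1° → +98.5°, shortest Δλ = -54.6° (west) — does not cross 180°.
Leg 2: +98.5° → +11.9°, shortest Δλ = -86.6° (west) — does not cross 180°.
Leg 3: +11.9° → -79.6°, shortest Δλ = -91.5° (west) — does not cross 180°.
Leg 4: -79.6° → +19.3°, shortest Δλ = 98.9° (east) — does not cross 180°.
Leg 5: +19.3° → +0.3°, shortest Δλ = -19.0° (west) — does not cross 180°.
Leg 6: +0.3° → -42.2°, shortest Δλ = -42.5° (west) — does not cross 180°.
Total crossings: 0.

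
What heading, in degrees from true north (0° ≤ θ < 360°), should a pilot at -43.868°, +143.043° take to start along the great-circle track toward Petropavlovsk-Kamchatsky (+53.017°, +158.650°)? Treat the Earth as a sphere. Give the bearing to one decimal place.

Δλ = 158.650 − 143.043 = 15.607°.
θ = atan2( sin Δλ · cos φ₂ , cos φ₁ · sin φ₂ − sin φ₁ · cos φ₂ · cos Δλ )
  = atan2(0.16185, 0.97742) = 9.402° → normalised to [0°, 360°): 9.402°.

9.4°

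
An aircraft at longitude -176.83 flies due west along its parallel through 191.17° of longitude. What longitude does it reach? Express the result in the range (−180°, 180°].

-8.00°

Start at -176.83°; shift −191.17° → -368.00°.
-368.00° lies outside (−180°, 180°]; add 360° → -8.00°.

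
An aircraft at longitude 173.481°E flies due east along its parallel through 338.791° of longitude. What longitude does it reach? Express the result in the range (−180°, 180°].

152.272°E

Start at +173.481°; shift +338.791° → +512.272°.
+512.272° lies outside (−180°, 180°]; subtract 360° → +152.272°.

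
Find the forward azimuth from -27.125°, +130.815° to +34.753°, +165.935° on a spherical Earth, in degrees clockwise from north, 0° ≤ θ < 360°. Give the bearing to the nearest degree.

30°

Δλ = 165.935 − 130.815 = 35.120°.
θ = atan2( sin Δλ · cos φ₂ , cos φ₁ · sin φ₂ − sin φ₁ · cos φ₂ · cos Δλ )
  = atan2(0.47267, 0.81375) = 30.150° → normalised to [0°, 360°): 30.150°.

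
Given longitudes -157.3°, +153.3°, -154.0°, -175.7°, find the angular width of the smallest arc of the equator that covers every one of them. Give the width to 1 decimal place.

52.7°

Sort the longitudes: -175.7°, -157.3°, -154.0°, +153.3°.
Eastward gaps between consecutive values (wrapping around): 18.4°, 3.3°, 307.3°, 31.0°.
Largest gap = 307.3° ⇒ minimal covering band is its complement: 360° − 307.3° = 52.7°.
Band runs from +153.3° eastward to -154.0°, crossing the antimeridian.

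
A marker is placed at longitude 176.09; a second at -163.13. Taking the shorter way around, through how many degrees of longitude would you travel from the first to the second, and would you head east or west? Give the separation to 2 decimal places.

Raw difference: -163.13 − 176.09 = -339.22°.
Normalise into (−180°, 180°]: -339.22° + 360° = 20.78°.
Positive ⇒ the second point lies to the east; separation 20.78°.

20.78° east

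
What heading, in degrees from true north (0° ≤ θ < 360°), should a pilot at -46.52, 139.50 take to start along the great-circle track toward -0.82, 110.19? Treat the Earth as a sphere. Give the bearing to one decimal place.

Δλ = 110.19 − 139.50 = -29.31°.
θ = atan2( sin Δλ · cos φ₂ , cos φ₁ · sin φ₂ − sin φ₁ · cos φ₂ · cos Δλ )
  = atan2(-0.48948, 0.62281) = -38.165° → normalised to [0°, 360°): 321.835°.

321.8°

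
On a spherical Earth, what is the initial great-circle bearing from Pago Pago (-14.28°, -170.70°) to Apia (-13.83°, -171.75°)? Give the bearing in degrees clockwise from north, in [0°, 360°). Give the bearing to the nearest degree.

Δλ = -171.75 − -170.70 = -1.05°.
θ = atan2( sin Δλ · cos φ₂ , cos φ₁ · sin φ₂ − sin φ₁ · cos φ₂ · cos Δλ )
  = atan2(-0.01779, 0.00781) = -66.292° → normalised to [0°, 360°): 293.708°.

294°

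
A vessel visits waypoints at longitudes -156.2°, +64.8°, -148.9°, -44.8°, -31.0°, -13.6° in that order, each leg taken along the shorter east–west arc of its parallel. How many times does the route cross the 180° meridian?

Leg 1: -156.2° → +64.8°, shortest Δλ = -139.0° (west) — crosses 180°.
Leg 2: +64.8° → -148.9°, shortest Δλ = 146.3° (east) — crosses 180°.
Leg 3: -148.9° → -44.8°, shortest Δλ = 104.1° (east) — does not cross 180°.
Leg 4: -44.8° → -31.0°, shortest Δλ = 13.8° (east) — does not cross 180°.
Leg 5: -31.0° → -13.6°, shortest Δλ = 17.4° (east) — does not cross 180°.
Total crossings: 2.

2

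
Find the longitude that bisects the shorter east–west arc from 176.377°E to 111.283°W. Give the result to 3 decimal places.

147.453°W

Signed shortest Δλ from +176.377° to -111.283° is +72.340°.
Midpoint longitude = +176.377° + (+72.340°)/2 = +176.377° + 36.170° = +212.547°.
Normalise into (−180°, 180°]: -147.453°.
(The naïve average (+176.377 + -111.283)/2 = 32.547° is on the wrong side of the globe.)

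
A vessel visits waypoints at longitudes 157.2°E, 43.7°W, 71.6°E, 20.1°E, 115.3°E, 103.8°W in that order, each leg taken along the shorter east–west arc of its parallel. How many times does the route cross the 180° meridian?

Leg 1: +157.2° → -43.7°, shortest Δλ = 159.1° (east) — crosses 180°.
Leg 2: -43.7° → +71.6°, shortest Δλ = 115.3° (east) — does not cross 180°.
Leg 3: +71.6° → +20.1°, shortest Δλ = -51.5° (west) — does not cross 180°.
Leg 4: +20.1° → +115.3°, shortest Δλ = 95.2° (east) — does not cross 180°.
Leg 5: +115.3° → -103.8°, shortest Δλ = 140.9° (east) — crosses 180°.
Total crossings: 2.

2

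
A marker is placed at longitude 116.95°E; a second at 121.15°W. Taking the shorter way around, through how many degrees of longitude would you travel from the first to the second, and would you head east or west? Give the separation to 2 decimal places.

121.90° east

Raw difference: -121.15 − 116.95 = -238.1°.
Normalise into (−180°, 180°]: -238.1° + 360° = 121.9°.
Positive ⇒ the second point lies to the east; separation 121.90°.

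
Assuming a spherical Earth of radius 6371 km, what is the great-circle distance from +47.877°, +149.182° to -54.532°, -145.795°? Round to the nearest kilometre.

Δλ = -145.795 − 149.182 = -294.977°; wrapped into (−180°, 180°]: 65.023°.
Δφ = -54.532 − 47.877 = -102.409°.
a = sin²(Δφ/2) + cos φ₁ · cos φ₂ · sin²(Δλ/2) = 0.719870.
c = 2·atan2(√a, √(1−a)) = 2.02611 rad → d = 6371·c ≈ 12908.32 km.

12908 km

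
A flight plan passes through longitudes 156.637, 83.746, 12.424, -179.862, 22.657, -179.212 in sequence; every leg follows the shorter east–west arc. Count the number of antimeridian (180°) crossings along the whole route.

Leg 1: +156.637° → +83.746°, shortest Δλ = -72.891° (west) — does not cross 180°.
Leg 2: +83.746° → +12.424°, shortest Δλ = -71.322° (west) — does not cross 180°.
Leg 3: +12.424° → -179.862°, shortest Δλ = 167.714° (east) — crosses 180°.
Leg 4: -179.862° → +22.657°, shortest Δλ = -157.481° (west) — crosses 180°.
Leg 5: +22.657° → -179.212°, shortest Δλ = 158.131° (east) — crosses 180°.
Total crossings: 3.

3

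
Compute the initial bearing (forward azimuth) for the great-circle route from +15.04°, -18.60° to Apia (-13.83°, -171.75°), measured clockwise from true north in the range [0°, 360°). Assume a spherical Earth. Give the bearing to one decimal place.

Δλ = -171.75 − -18.60 = -153.15°.
θ = atan2( sin Δλ · cos φ₂ , cos φ₁ · sin φ₂ − sin φ₁ · cos φ₂ · cos Δλ )
  = atan2(-0.43856, -0.00605) = -90.790° → normalised to [0°, 360°): 269.210°.

269.2°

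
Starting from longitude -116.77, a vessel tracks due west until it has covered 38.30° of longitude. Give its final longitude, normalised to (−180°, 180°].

-155.07°

Start at -116.77°; shift −38.30° → -155.07°.
-155.07° already lies in (−180°, 180°].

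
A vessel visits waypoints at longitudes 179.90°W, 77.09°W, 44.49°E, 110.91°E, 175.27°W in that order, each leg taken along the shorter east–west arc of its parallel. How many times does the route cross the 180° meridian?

Leg 1: -179.90° → -77.09°, shortest Δλ = 102.81° (east) — does not cross 180°.
Leg 2: -77.09° → +44.49°, shortest Δλ = 121.58° (east) — does not cross 180°.
Leg 3: +44.49° → +110.91°, shortest Δλ = 66.42° (east) — does not cross 180°.
Leg 4: +110.91° → -175.27°, shortest Δλ = 73.82° (east) — crosses 180°.
Total crossings: 1.

1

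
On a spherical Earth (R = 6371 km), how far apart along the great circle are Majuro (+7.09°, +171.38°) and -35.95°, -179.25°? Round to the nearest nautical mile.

2638 nmi

Δλ = -179.25 − 171.38 = -350.63°; wrapped into (−180°, 180°]: 9.37°.
Δφ = -35.95 − 7.09 = -43.04°.
a = sin²(Δφ/2) + cos φ₁ · cos φ₂ · sin²(Δλ/2) = 0.139921.
c = 2·atan2(√a, √(1−a)) = 0.76677 rad → d = 6371·c ≈ 4885.06 km ≈ 2637.72 nmi.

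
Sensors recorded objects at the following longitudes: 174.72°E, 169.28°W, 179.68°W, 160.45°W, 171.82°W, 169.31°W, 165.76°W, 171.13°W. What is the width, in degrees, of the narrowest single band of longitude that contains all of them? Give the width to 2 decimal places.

24.83°

Sort the longitudes: -179.68°, -171.82°, -171.13°, -169.31°, -169.28°, -165.76°, -160.45°, +174.72°.
Eastward gaps between consecutive values (wrapping around): 7.86°, 0.69°, 1.82°, 0.03°, 3.52°, 5.31°, 335.17°, 5.60°.
Largest gap = 335.17° ⇒ minimal covering band is its complement: 360° − 335.17° = 24.83°.
Band runs from +174.72° eastward to -160.45°, crossing the antimeridian.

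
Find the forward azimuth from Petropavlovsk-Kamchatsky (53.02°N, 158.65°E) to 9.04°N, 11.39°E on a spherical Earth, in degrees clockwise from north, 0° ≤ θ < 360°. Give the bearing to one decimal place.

324.8°

Δλ = 11.39 − 158.65 = -147.26°.
θ = atan2( sin Δλ · cos φ₂ , cos φ₁ · sin φ₂ − sin φ₁ · cos φ₂ · cos Δλ )
  = atan2(-0.53411, 0.75811) = -35.166° → normalised to [0°, 360°): 324.834°.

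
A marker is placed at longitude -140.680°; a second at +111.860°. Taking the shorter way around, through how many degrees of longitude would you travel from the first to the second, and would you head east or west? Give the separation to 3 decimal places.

107.460° west

Raw difference: 111.860 − -140.680 = 252.54°.
Normalise into (−180°, 180°]: 252.54° − 360° = -107.46°.
Negative ⇒ the second point lies to the west; separation 107.460°.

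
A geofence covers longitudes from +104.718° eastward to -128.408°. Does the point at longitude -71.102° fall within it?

Band width going east from +104.718° to -128.408°: ((-128.408 − 104.718) mod 360) = 126.874°.
Offset of -71.102° east of the west edge: ((-71.102 − 104.718) mod 360) = 184.180°.
184.180° > 126.874° ⇒ outside.

No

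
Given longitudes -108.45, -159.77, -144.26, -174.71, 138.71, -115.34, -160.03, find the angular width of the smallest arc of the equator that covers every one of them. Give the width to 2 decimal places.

Sort the longitudes: -174.71°, -160.03°, -159.77°, -144.26°, -115.34°, -108.45°, +138.71°.
Eastward gaps between consecutive values (wrapping around): 14.68°, 0.26°, 15.51°, 28.92°, 6.89°, 247.16°, 46.58°.
Largest gap = 247.16° ⇒ minimal covering band is its complement: 360° − 247.16° = 112.84°.
Band runs from +138.71° eastward to -108.45°, crossing the antimeridian.

112.84°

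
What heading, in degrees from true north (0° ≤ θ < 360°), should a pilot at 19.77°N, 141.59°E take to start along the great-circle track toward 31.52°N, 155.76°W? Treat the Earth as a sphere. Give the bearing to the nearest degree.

65°

Δλ = -155.76 − 141.59 = -297.35°; wrapped into (−180°, 180°]: 62.65°.
θ = atan2( sin Δλ · cos φ₂ , cos φ₁ · sin φ₂ − sin φ₁ · cos φ₂ · cos Δλ )
  = atan2(0.75717, 0.35951) = 64.601° → normalised to [0°, 360°): 64.601°.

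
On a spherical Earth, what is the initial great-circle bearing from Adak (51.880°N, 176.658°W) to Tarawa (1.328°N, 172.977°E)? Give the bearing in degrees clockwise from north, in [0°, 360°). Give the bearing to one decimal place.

193.3°

Δλ = 172.977 − -176.658 = 349.635°; wrapped into (−180°, 180°]: -10.365°.
θ = atan2( sin Δλ · cos φ₂ , cos φ₁ · sin φ₂ − sin φ₁ · cos φ₂ · cos Δλ )
  = atan2(-0.17987, -0.75937) = -166.674° → normalised to [0°, 360°): 193.326°.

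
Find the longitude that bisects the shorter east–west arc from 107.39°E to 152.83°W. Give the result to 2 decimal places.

157.28°E

Signed shortest Δλ from +107.39° to -152.83° is +99.78°.
Midpoint longitude = +107.39° + (+99.78°)/2 = +107.39° + 49.89° = +157.28°.
(The naïve average (+107.39 + -152.83)/2 = -22.72° is on the wrong side of the globe.)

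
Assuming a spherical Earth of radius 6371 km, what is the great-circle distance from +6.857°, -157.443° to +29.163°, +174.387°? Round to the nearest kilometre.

Δλ = 174.387 − -157.443 = 331.830°; wrapped into (−180°, 180°]: -28.170°.
Δφ = 29.163 − 6.857 = 22.306°.
a = sin²(Δφ/2) + cos φ₁ · cos φ₂ · sin²(Δλ/2) = 0.088762.
c = 2·atan2(√a, √(1−a)) = 0.60505 rad → d = 6371·c ≈ 3854.75 km.

3855 km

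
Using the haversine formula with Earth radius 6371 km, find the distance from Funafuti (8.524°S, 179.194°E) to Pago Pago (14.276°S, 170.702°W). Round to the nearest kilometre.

1273 km

Δλ = -170.702 − 179.194 = -349.896°; wrapped into (−180°, 180°]: 10.104°.
Δφ = -14.276 − -8.524 = -5.752°.
a = sin²(Δφ/2) + cos φ₁ · cos φ₂ · sin²(Δλ/2) = 0.009950.
c = 2·atan2(√a, √(1−a)) = 0.19983 rad → d = 6371·c ≈ 1273.10 km.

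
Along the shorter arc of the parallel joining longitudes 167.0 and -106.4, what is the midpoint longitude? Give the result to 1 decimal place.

Signed shortest Δλ from +167.0° to -106.4° is +86.6°.
Midpoint longitude = +167.0° + (+86.6°)/2 = +167.0° + 43.3° = +210.3°.
Normalise into (−180°, 180°]: -149.7°.
(The naïve average (+167.0 + -106.4)/2 = 30.3° is on the wrong side of the globe.)

-149.7°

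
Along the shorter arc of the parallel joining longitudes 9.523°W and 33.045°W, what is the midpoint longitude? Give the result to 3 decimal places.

Signed shortest Δλ from -9.523° to -33.045° is -23.522°.
Midpoint longitude = -9.523° + (-23.522°)/2 = -9.523° − 11.761° = -21.284°.

21.284°W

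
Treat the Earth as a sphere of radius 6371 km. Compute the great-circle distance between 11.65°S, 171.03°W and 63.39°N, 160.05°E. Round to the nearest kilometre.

8702 km

Δλ = 160.05 − -171.03 = 331.08°; wrapped into (−180°, 180°]: -28.92°.
Δφ = 63.39 − -11.65 = 75.04°.
a = sin²(Δφ/2) + cos φ₁ · cos φ₂ · sin²(Δλ/2) = 0.398281.
c = 2·atan2(√a, √(1−a)) = 1.36593 rad → d = 6371·c ≈ 8702.33 km.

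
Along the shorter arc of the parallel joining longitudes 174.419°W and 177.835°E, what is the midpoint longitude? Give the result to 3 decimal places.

Signed shortest Δλ from -174.419° to +177.835° is -7.746°.
Midpoint longitude = -174.419° + (-7.746°)/2 = -174.419° − 3.873° = -178.292°.
(The naïve average (-174.419 + +177.835)/2 = 1.708° is on the wrong side of the globe.)

178.292°W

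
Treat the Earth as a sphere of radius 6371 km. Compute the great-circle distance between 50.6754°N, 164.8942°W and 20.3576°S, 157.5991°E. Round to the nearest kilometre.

Δλ = 157.5991 − -164.8942 = 322.4933°; wrapped into (−180°, 180°]: -37.5067°.
Δφ = -20.3576 − 50.6754 = -71.0330°.
a = sin²(Δφ/2) + cos φ₁ · cos φ₂ · sin²(Δλ/2) = 0.398897.
c = 2·atan2(√a, √(1−a)) = 1.36719 rad → d = 6371·c ≈ 8710.34 km.

8710 km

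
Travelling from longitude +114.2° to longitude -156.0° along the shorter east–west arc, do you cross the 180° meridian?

Yes

Naïve |-156.0 − 114.2| = 270.2° > 180°, so the shorter arc goes the other way round — across 180°.
Signed shortest Δλ = ((-156.0 − 114.2 + 180) mod 360) − 180 = 89.8°.
Going east by 89.8° from +114.2° passes through 180° before reaching -156.0°.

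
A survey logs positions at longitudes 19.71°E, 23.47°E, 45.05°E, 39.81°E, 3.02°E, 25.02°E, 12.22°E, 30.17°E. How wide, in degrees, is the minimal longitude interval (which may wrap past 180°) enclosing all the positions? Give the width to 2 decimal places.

Sort the longitudes: +3.02°, +12.22°, +19.71°, +23.47°, +25.02°, +30.17°, +39.81°, +45.05°.
Eastward gaps between consecutive values (wrapping around): 9.20°, 7.49°, 3.76°, 1.55°, 5.15°, 9.64°, 5.24°, 317.97°.
Largest gap = 317.97° ⇒ minimal covering band is its complement: 360° − 317.97° = 42.03°.
Band runs from +3.02° eastward to +45.05°.

42.03°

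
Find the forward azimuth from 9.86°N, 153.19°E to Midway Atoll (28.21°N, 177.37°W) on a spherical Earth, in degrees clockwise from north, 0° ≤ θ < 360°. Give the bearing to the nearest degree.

52°

Δλ = -177.37 − 153.19 = -330.56°; wrapped into (−180°, 180°]: 29.44°.
θ = atan2( sin Δλ · cos φ₂ , cos φ₁ · sin φ₂ − sin φ₁ · cos φ₂ · cos Δλ )
  = atan2(0.43313, 0.33431) = 52.338° → normalised to [0°, 360°): 52.338°.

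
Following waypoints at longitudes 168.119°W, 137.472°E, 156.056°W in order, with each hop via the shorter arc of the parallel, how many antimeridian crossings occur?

2

Leg 1: -168.119° → +137.472°, shortest Δλ = -54.409° (west) — crosses 180°.
Leg 2: +137.472° → -156.056°, shortest Δλ = 66.472° (east) — crosses 180°.
Total crossings: 2.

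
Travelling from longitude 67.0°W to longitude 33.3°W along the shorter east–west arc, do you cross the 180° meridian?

No

Signed shortest Δλ = ((-33.3 − -67.0 + 180) mod 360) − 180 = 33.7°.
Going east by 33.7° from -67.0° reaches -33.3° without touching 180°.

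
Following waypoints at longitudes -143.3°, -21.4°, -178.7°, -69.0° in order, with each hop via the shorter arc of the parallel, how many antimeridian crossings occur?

0

Leg 1: -143.3° → -21.4°, shortest Δλ = 121.9° (east) — does not cross 180°.
Leg 2: -21.4° → -178.7°, shortest Δλ = -157.3° (west) — does not cross 180°.
Leg 3: -178.7° → -69.0°, shortest Δλ = 109.7° (east) — does not cross 180°.
Total crossings: 0.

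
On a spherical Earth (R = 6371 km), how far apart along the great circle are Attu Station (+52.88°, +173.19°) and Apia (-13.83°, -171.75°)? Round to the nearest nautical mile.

4080 nmi

Δλ = -171.75 − 173.19 = -344.94°; wrapped into (−180°, 180°]: 15.06°.
Δφ = -13.83 − 52.88 = -66.71°.
a = sin²(Δφ/2) + cos φ₁ · cos φ₂ · sin²(Δλ/2) = 0.312371.
c = 2·atan2(√a, √(1−a)) = 1.18612 rad → d = 6371·c ≈ 7556.77 km ≈ 4080.33 nmi.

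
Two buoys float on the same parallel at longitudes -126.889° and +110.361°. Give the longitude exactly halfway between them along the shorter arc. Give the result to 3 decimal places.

Signed shortest Δλ from -126.889° to +110.361° is -122.750°.
Midpoint longitude = -126.889° + (-122.750°)/2 = -126.889° − 61.375° = -188.264°.
Normalise into (−180°, 180°]: +171.736°.
(The naïve average (-126.889 + +110.361)/2 = -8.264° is on the wrong side of the globe.)

+171.736°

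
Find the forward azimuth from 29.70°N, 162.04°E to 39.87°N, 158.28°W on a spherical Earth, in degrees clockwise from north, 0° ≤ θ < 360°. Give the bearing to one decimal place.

61.7°

Δλ = -158.28 − 162.04 = -320.32°; wrapped into (−180°, 180°]: 39.68°.
θ = atan2( sin Δλ · cos φ₂ , cos φ₁ · sin φ₂ − sin φ₁ · cos φ₂ · cos Δλ )
  = atan2(0.49005, 0.26417) = 61.672° → normalised to [0°, 360°): 61.672°.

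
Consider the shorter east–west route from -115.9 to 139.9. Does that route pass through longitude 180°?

Yes

Naïve |139.9 − -115.9| = 255.8° > 180°, so the shorter arc goes the other way round — across 180°.
Signed shortest Δλ = ((139.9 − -115.9 + 180) mod 360) − 180 = -104.2°.
Going west by 104.2° from -115.9° passes through 180° before reaching +139.9°.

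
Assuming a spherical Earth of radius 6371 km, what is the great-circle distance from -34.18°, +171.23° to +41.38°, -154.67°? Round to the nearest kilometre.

9096 km

Δλ = -154.67 − 171.23 = -325.90°; wrapped into (−180°, 180°]: 34.10°.
Δφ = 41.38 − -34.18 = 75.56°.
a = sin²(Δφ/2) + cos φ₁ · cos φ₂ · sin²(Δλ/2) = 0.428682.
c = 2·atan2(√a, √(1−a)) = 1.42767 rad → d = 6371·c ≈ 9095.70 km.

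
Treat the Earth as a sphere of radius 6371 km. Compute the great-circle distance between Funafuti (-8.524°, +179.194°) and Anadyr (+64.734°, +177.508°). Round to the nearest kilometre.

8147 km

Δλ = 177.508 − 179.194 = -1.686°.
Δφ = 64.734 − -8.524 = 73.258°.
a = sin²(Δφ/2) + cos φ₁ · cos φ₂ · sin²(Δλ/2) = 0.356060.
c = 2·atan2(√a, √(1−a)) = 1.27878 rad → d = 6371·c ≈ 8147.13 km.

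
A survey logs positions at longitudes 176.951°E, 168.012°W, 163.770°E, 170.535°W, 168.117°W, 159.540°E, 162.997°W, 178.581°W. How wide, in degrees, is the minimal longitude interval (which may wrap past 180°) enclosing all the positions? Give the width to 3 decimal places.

Sort the longitudes: -178.581°, -170.535°, -168.117°, -168.012°, -162.997°, +159.540°, +163.770°, +176.951°.
Eastward gaps between consecutive values (wrapping around): 8.046°, 2.418°, 0.105°, 5.015°, 322.537°, 4.230°, 13.181°, 4.468°.
Largest gap = 322.537° ⇒ minimal covering band is its complement: 360° − 322.537° = 37.463°.
Band runs from +159.540° eastward to -162.997°, crossing the antimeridian.

37.463°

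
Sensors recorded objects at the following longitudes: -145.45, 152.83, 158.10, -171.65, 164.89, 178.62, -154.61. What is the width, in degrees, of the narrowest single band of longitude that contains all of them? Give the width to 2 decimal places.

61.72°

Sort the longitudes: -171.65°, -154.61°, -145.45°, +152.83°, +158.10°, +164.89°, +178.62°.
Eastward gaps between consecutive values (wrapping around): 17.04°, 9.16°, 298.28°, 5.27°, 6.79°, 13.73°, 9.73°.
Largest gap = 298.28° ⇒ minimal covering band is its complement: 360° − 298.28° = 61.72°.
Band runs from +152.83° eastward to -145.45°, crossing the antimeridian.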